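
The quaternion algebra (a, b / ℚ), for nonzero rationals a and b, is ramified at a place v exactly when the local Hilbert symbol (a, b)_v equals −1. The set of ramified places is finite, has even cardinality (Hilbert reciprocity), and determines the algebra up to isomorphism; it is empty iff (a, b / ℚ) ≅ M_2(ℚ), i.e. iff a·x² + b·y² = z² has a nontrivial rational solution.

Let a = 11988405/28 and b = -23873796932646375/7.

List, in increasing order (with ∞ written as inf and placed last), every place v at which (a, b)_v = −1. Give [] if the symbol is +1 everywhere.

(a, b) ≡ (115115, -10465) mod (ℚ^×)²; places V = {2, 3, 5, 7, 11, 13, 23, ∞}.
(a,b)_5: α=1, u≡2; β=3, v≡2 (mod 5); (2|5)=-1, (2|5)=-1; sign (−1)^0·-1^3·-1^1 = +1.
(a,b)_3: α=6, u≡2; β=10, v≡2 (mod 3); (2|3)=-1, (2|3)=-1; sign (−1)^0·-1^10·-1^6 = +1.
(a,b)_23: α=1, u≡11; β=3, v≡15 (mod 23); (11|23)=-1, (15|23)=-1; sign (−1)^1·-1^3·-1^1 = -1.
(a,b)_∞: sgn(115115)=+, sgn(-10465)=−, so +1.
(a,b)_2: α=-2, β=0; u≡3, v≡7 (mod 8); ε(u)ε(v)=1·1, αω(v)=-2·0, βω(u)=0·1; sum ≡ 1  ⇒  -1.
(a,b)_7: α=-1, u≡4; β=-1, v≡6 (mod 7); (4|7)=+1, (6|7)=-1; sign (−1)^1·+1^-1·-1^-1 = +1.
(a,b)_13: α=1, u≡2; β=3, v≡10 (mod 13); (2|13)=-1, (10|13)=+1; sign (−1)^0·-1^3·+1^1 = -1.
(a,b)_11: α=1, u≡5; β=2, v≡8 (mod 11); (5|11)=+1, (8|11)=-1; sign (−1)^0·+1^2·-1^1 = -1.
(115115, -10465 / ℚ) ramifies at {2, 11, 13, 23}: a division algebra.

[2, 11, 13, 23]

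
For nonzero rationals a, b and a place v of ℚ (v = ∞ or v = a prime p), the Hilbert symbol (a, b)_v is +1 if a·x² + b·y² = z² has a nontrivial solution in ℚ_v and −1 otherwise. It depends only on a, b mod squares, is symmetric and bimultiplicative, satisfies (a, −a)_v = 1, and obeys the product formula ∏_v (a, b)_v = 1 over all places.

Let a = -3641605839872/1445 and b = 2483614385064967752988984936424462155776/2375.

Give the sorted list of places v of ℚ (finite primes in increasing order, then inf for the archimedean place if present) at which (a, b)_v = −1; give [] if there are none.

(a, b) ≡ (-2999035, 15064773295) mod (ℚ^×)²; places V = {2, 3, 5, 7, 11, 13, 17, 19, 23, 29, 37, 41, 43, ∞}.
(a,b)_2: α=10, β=16; u≡5, v≡7 (mod 8); ε(u)ε(v)=0·1, αω(v)=10·0, βω(u)=16·1; sum ≡ 0  ⇒  +1.
(a,b)_17: α=-2, u≡11; β=1, v≡15 (mod 17); (11|17)=-1, (15|17)=+1; sign (−1)^0·-1^1·+1^-2 = -1.
(a,b)_13: α=1, u≡3; β=3, v≡7 (mod 13); (3|13)=+1, (7|13)=-1; sign (−1)^0·+1^3·-1^1 = -1.
(a,b)_23: α=0, u≡12; β=2, v≡4 (mod 23); (12|23)=+1, (4|23)=+1; sign (−1)^0·+1^2·+1^0 = +1.
(a,b)_∞: sgn(-2999035)=−, sgn(15064773295)=+, so +1.
(a,b)_19: α=0, u≡11; β=-1, v≡13 (mod 19); (11|19)=+1, (13|19)=-1; sign (−1)^0·+1^-1·-1^0 = +1.
(a,b)_29: α=1, u≡7; β=2, v≡4 (mod 29); (7|29)=+1, (4|29)=+1; sign (−1)^0·+1^2·+1^1 = +1.
(a,b)_3: α=0, u≡2; β=6, v≡1 (mod 3); (2|3)=-1, (1|3)=+1; sign (−1)^0·-1^6·+1^0 = +1.
(a,b)_41: α=0, u≡4; β=1, v≡2 (mod 41); (4|41)=+1, (2|41)=+1; sign (−1)^0·+1^1·+1^0 = +1.
(a,b)_43: α=1, u≡40; β=3, v≡12 (mod 43); (40|43)=+1, (12|43)=-1; sign (−1)^1·+1^3·-1^1 = +1.
(a,b)_11: α=2, u≡4; β=5, v≡2 (mod 11); (4|11)=+1, (2|11)=-1; sign (−1)^0·+1^5·-1^2 = +1.
(a,b)_7: α=2, u≡5; β=6, v≡3 (mod 7); (5|7)=-1, (3|7)=-1; sign (−1)^0·-1^6·-1^2 = +1.
(a,b)_5: α=-1, u≡2; β=-3, v≡4 (mod 5); (2|5)=-1, (4|5)=+1; sign (−1)^0·-1^-3·+1^-1 = -1.
(a,b)_37: α=1, u≡11; β=3, v≡24 (mod 37); (11|37)=+1, (24|37)=-1; sign (−1)^0·+1^3·-1^1 = -1.
|Ram(-2999035, 15064773295)| = 4, even; anisotropic at {5, 13, 17, 37}.

[5, 13, 17, 37]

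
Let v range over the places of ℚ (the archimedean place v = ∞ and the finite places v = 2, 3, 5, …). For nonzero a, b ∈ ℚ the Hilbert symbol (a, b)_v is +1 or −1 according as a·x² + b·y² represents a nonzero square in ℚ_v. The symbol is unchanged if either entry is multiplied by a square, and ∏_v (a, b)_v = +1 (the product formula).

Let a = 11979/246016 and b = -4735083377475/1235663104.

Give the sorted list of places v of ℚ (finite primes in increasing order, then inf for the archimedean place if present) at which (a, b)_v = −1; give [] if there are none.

[11, 41]

Mod squares: a ≡ 11, b ≡ -451. Check v ∈ {∞, 2, 3, 5, 11, 13, 23, 31, 41}.
v=13: a=13^0·(≡8), b=13^-6·(≡12) mod 13; (8|13)=-1, (12|13)=+1; (−1)^{0·-6·6}·(-1)^-6·(+1)^0 = +1.
v=5: a=5^0·(≡4), b=5^2·(≡4) mod 5; (4|5)=+1, (4|5)=+1; (−1)^{0·2·2}·(+1)^2·(+1)^0 = +1.
v=41: a=41^0·(≡3), b=41^1·(≡13) mod 41; (3|41)=-1, (13|41)=-1; (−1)^{0·1·20}·(-1)^1·(-1)^0 = -1.
v=11: a=11^3·(≡9), b=11^3·(≡9) mod 11; (9|11)=+1, (9|11)=+1; (−1)^{3·3·5}·(+1)^3·(+1)^3 = -1.
v=∞: 11 > 0 and -451 < 0  ⇒  (a,b)_∞ = +1.
v=31: a=31^-2·(≡21), b=31^0·(≡9) mod 31; (21|31)=-1, (9|31)=+1; (−1)^{-2·0·15}·(-1)^0·(+1)^-2 = +1.
v=3: a=3^2·(≡2), b=3^8·(≡2) mod 3; (2|3)=-1, (2|3)=-1; (−1)^{2·8·1}·(-1)^8·(-1)^2 = +1.
v=23: a=23^0·(≡11), b=23^2·(≡13) mod 23; (11|23)=-1, (13|23)=+1; (−1)^{0·2·11}·(-1)^2·(+1)^0 = +1.
v=2: v_2(a)=-8, v_2(b)=-8; units ≡ 3, 5 (mod 8); ε·ε+αω+βω = 1·0+-8·1+-8·1 ≡ 0  ⇒  (a,b)_2 = +1.
Ram(11, -451) = {11, 41}; no ℚ_11-point on the conic.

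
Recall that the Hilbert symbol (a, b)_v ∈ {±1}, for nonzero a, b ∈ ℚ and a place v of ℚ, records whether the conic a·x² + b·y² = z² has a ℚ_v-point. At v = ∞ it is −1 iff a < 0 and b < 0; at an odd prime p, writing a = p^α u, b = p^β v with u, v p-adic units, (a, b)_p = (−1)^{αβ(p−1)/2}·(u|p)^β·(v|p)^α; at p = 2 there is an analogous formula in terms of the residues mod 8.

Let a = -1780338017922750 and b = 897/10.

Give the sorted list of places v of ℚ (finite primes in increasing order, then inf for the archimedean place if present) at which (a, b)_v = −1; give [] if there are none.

Mod squares: a ≡ -110, b ≡ 8970. Check v ∈ {∞, 2, 3, 5, 11, 13, 23}.
v=2: v_2(a)=1, v_2(b)=-1; units ≡ 1, 5 (mod 8); ε·ε+αω+βω = 0·0+1·1+-1·0 ≡ 1  ⇒  (a,b)_2 = -1.
v=5: a=5^3·(≡3), b=5^-1·(≡1) mod 5; (3|5)=-1, (1|5)=+1; (−1)^{3·-1·2}·(-1)^-1·(+1)^3 = -1.
v=∞: -110 < 0 and 8970 > 0  ⇒  (a,b)_∞ = +1.
v=23: a=23^4·(≡21), b=23^1·(≡20) mod 23; (21|23)=-1, (20|23)=-1; (−1)^{4·1·11}·(-1)^1·(-1)^4 = -1.
v=13: a=13^4·(≡2), b=13^1·(≡3) mod 13; (2|13)=-1, (3|13)=+1; (−1)^{4·1·6}·(-1)^1·(+1)^4 = -1.
v=3: a=3^4·(≡1), b=3^1·(≡2) mod 3; (1|3)=+1, (2|3)=-1; (−1)^{4·1·1}·(+1)^1·(-1)^4 = +1.
v=11: a=11^1·(≡5), b=11^0·(≡5) mod 11; (5|11)=+1, (5|11)=+1; (−1)^{1·0·5}·(+1)^0·(+1)^1 = +1.
Ram(-110, 8970) = {2, 5, 13, 23}; no ℚ_2-point on the conic.

[2, 5, 13, 23]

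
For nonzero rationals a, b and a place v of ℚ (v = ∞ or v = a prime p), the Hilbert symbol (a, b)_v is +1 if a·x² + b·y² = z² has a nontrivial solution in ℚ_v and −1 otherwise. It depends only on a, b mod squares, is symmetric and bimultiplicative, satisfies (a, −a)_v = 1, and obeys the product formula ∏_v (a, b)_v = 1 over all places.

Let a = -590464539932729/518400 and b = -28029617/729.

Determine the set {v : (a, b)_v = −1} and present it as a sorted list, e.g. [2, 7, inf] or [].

Mod squares: a ≡ -161, b ≡ -572033. Check v ∈ {∞, 2, 3, 5, 7, 11, 17, 19, 23}.
v=17: a=17^2·(≡16), b=17^1·(≡11) mod 17; (16|17)=+1, (11|17)=-1; (−1)^{2·1·8}·(+1)^1·(-1)^2 = +1.
v=7: a=7^5·(≡6), b=7^3·(≡6) mod 7; (6|7)=-1, (6|7)=-1; (−1)^{5·3·3}·(-1)^3·(-1)^5 = -1.
v=3: a=3^-4·(≡1), b=3^-6·(≡1) mod 3; (1|3)=+1, (1|3)=+1; (−1)^{-4·-6·1}·(+1)^-6·(+1)^-4 = +1.
v=5: a=5^-2·(≡1), b=5^0·(≡2) mod 5; (1|5)=+1, (2|5)=-1; (−1)^{-2·0·2}·(+1)^0·(-1)^-2 = +1.
v=19: a=19^2·(≡10), b=19^1·(≡18) mod 19; (10|19)=-1, (18|19)=-1; (−1)^{2·1·9}·(-1)^1·(-1)^2 = -1.
v=23: a=23^1·(≡3), b=23^1·(≡10) mod 23; (3|23)=+1, (10|23)=-1; (−1)^{1·1·11}·(+1)^1·(-1)^1 = +1.
v=2: v_2(a)=-8, v_2(b)=0; units ≡ 7, 7 (mod 8); ε·ε+αω+βω = 1·1+-8·0+0·0 ≡ 1  ⇒  (a,b)_2 = -1.
v=∞: -161 < 0 and -572033 < 0  ⇒  (a,b)_∞ = -1.
v=11: a=11^4·(≡9), b=11^1·(≡1) mod 11; (9|11)=+1, (1|11)=+1; (−1)^{4·1·5}·(+1)^1·(+1)^4 = +1.
Ram(-161, -572033) = {2, 7, 19, ∞}; no ℚ_2-point on the conic.

[2, 7, 19, inf]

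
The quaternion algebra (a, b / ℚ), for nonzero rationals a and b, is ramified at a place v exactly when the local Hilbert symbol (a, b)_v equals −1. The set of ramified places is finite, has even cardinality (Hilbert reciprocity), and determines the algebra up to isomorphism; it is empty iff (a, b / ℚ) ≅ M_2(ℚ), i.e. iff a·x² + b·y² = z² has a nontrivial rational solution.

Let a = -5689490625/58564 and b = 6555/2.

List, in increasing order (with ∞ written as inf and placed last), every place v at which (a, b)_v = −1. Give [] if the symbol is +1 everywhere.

(a, b) ≡ (-665, 13110) mod (ℚ^×)²; places V = {2, 3, 5, 7, 11, 13, 19, 23, ∞}.
(a,b)_19: α=1, u≡10; β=1, v≡11 (mod 19); (10|19)=-1, (11|19)=+1; sign (−1)^1·-1^1·+1^1 = +1.
(a,b)_∞: sgn(-665)=−, sgn(13110)=+, so +1.
(a,b)_2: α=-2, β=-1; u≡7, v≡3 (mod 8); ε(u)ε(v)=1·1, αω(v)=-2·1, βω(u)=-1·0; sum ≡ 1  ⇒  -1.
(a,b)_13: α=2, u≡6; β=0, v≡8 (mod 13); (6|13)=-1, (8|13)=-1; sign (−1)^0·-1^0·-1^2 = +1.
(a,b)_5: α=5, u≡2; β=1, v≡3 (mod 5); (2|5)=-1, (3|5)=-1; sign (−1)^0·-1^1·-1^5 = +1.
(a,b)_7: α=1, u≡5; β=0, v≡5 (mod 7); (5|7)=-1, (5|7)=-1; sign (−1)^0·-1^0·-1^1 = -1.
(a,b)_23: α=0, u≡13; β=1, v≡16 (mod 23); (13|23)=+1, (16|23)=+1; sign (−1)^0·+1^1·+1^0 = +1.
(a,b)_11: α=-4, u≡7; β=0, v≡5 (mod 11); (7|11)=-1, (5|11)=+1; sign (−1)^0·-1^0·+1^-4 = +1.
(a,b)_3: α=4, u≡1; β=1, v≡2 (mod 3); (1|3)=+1, (2|3)=-1; sign (−1)^0·+1^1·-1^4 = +1.
|Ram(-665, 13110)| = 2, even; anisotropic at {2, 7}.

[2, 7]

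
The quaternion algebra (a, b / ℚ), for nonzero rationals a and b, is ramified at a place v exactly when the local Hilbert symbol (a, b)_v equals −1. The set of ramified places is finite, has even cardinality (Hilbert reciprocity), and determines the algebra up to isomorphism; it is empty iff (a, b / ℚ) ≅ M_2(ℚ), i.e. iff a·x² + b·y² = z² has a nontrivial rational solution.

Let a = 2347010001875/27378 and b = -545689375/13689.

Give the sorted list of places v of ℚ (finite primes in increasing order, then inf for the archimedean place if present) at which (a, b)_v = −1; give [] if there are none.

(a, b) ≡ (406, -873103) mod (ℚ^×)²; places V = {2, 3, 5, 7, 11, 13, 17, 23, 29, ∞}.
(a,b)_13: α=-2, u≡1; β=-2, v≡1 (mod 13); (1|13)=+1, (1|13)=+1; sign (−1)^0·+1^-2·+1^-2 = +1.
(a,b)_17: α=2, u≡2; β=1, v≡2 (mod 17); (2|17)=+1, (2|17)=+1; sign (−1)^0·+1^1·+1^2 = +1.
(a,b)_∞: sgn(406)=+, sgn(-873103)=−, so +1.
(a,b)_29: α=1, u≡12; β=1, v≡7 (mod 29); (12|29)=-1, (7|29)=+1; sign (−1)^0·-1^1·+1^1 = -1.
(a,b)_11: α=2, u≡8; β=1, v≡1 (mod 11); (8|11)=-1, (1|11)=+1; sign (−1)^0·-1^1·+1^2 = -1.
(a,b)_23: α=2, u≡5; β=1, v≡12 (mod 23); (5|23)=-1, (12|23)=+1; sign (−1)^0·-1^1·+1^2 = -1.
(a,b)_2: α=-1, β=0; u≡3, v≡1 (mod 8); ε(u)ε(v)=1·0, αω(v)=-1·0, βω(u)=0·1; sum ≡ 0  ⇒  +1.
(a,b)_3: α=-4, u≡1; β=-4, v≡2 (mod 3); (1|3)=+1, (2|3)=-1; sign (−1)^0·+1^-4·-1^-4 = +1.
(a,b)_7: α=1, u≡4; β=1, v≡2 (mod 7); (4|7)=+1, (2|7)=+1; sign (−1)^1·+1^1·+1^1 = -1.
(a,b)_5: α=4, u≡1; β=4, v≡3 (mod 5); (1|5)=+1, (3|5)=-1; sign (−1)^0·+1^4·-1^4 = +1.
Ram(406, -873103) = {7, 11, 23, 29}; no ℚ_7-point on the conic.

[7, 11, 23, 29]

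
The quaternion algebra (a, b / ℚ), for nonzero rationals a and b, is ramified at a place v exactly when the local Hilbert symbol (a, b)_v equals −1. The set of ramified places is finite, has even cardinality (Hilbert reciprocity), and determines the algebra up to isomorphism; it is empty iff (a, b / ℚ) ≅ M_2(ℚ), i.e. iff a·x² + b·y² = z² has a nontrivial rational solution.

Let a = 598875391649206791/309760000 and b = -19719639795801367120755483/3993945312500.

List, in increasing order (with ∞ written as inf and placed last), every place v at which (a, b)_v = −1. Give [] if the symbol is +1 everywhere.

Mod squares: a ≡ 119, b ≡ -1615. Check v ∈ {∞, 2, 3, 5, 7, 11, 13, 17, 19, 29, 43}.
v=∞: 119 > 0 and -1615 < 0  ⇒  (a,b)_∞ = +1.
v=19: a=19^0·(≡9), b=19^1·(≡10) mod 19; (9|19)=+1, (10|19)=-1; (−1)^{0·1·9}·(+1)^1·(-1)^0 = +1.
v=29: a=29^2·(≡14), b=29^2·(≡5) mod 29; (14|29)=-1, (5|29)=+1; (−1)^{2·2·14}·(-1)^2·(+1)^2 = +1.
v=43: a=43^4·(≡2), b=43^6·(≡18) mod 43; (2|43)=-1, (18|43)=-1; (−1)^{4·6·21}·(-1)^6·(-1)^4 = +1.
v=11: a=11^-2·(≡3), b=11^-2·(≡8) mod 11; (3|11)=+1, (8|11)=-1; (−1)^{-2·-2·5}·(+1)^-2·(-1)^-2 = +1.
v=5: a=5^-4·(≡1), b=5^-11·(≡2) mod 5; (1|5)=+1, (2|5)=-1; (−1)^{-4·-11·2}·(+1)^-11·(-1)^-4 = +1.
v=2: v_2(a)=-12, v_2(b)=-2; units ≡ 7, 1 (mod 8); ε·ε+αω+βω = 1·0+-12·0+-2·0 ≡ 0  ⇒  (a,b)_2 = +1.
v=13: a=13^0·(≡7), b=13^-2·(≡12) mod 13; (7|13)=-1, (12|13)=+1; (−1)^{0·-2·6}·(-1)^-2·(+1)^0 = +1.
v=3: a=3^6·(≡2), b=3^14·(≡2) mod 3; (2|3)=-1, (2|3)=-1; (−1)^{6·14·1}·(-1)^14·(-1)^6 = +1.
v=7: a=7^5·(≡6), b=7^4·(≡4) mod 7; (6|7)=-1, (4|7)=+1; (−1)^{5·4·3}·(-1)^4·(+1)^5 = +1.
v=17: a=17^1·(≡5), b=17^1·(≡12) mod 17; (5|17)=-1, (12|17)=-1; (−1)^{1·1·8}·(-1)^1·(-1)^1 = +1.
Every local symbol is +1, so the conic 119·x² + -1615·y² = z² has ℚ_v-points for all v and hence a ℚ-point; (a, b / ℚ) ≅ M_2(ℚ).

[]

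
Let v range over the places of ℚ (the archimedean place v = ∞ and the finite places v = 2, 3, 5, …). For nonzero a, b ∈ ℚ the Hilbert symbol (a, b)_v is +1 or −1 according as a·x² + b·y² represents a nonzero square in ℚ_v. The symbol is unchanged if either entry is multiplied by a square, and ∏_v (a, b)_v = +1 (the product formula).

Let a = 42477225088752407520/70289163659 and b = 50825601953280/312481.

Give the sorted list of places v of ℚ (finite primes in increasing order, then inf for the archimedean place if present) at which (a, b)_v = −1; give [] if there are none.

Mod squares: a ≡ 180730, b ≡ 160270. Check v ∈ {∞, 2, 3, 5, 7, 11, 13, 31, 43, 47, 53}.
v=3: a=3^12·(≡1), b=3^2·(≡1) mod 3; (1|3)=+1, (1|3)=+1; (−1)^{12·2·1}·(+1)^2·(+1)^12 = +1.
v=7: a=7^2·(≡2), b=7^2·(≡3) mod 7; (2|7)=+1, (3|7)=-1; (−1)^{2·2·3}·(+1)^2·(-1)^2 = +1.
v=5: a=5^1·(≡1), b=5^1·(≡1) mod 5; (1|5)=+1, (1|5)=+1; (−1)^{1·1·2}·(+1)^1·(+1)^1 = +1.
v=31: a=31^1·(≡1), b=31^1·(≡23) mod 31; (1|31)=+1, (23|31)=-1; (−1)^{1·1·15}·(+1)^1·(-1)^1 = +1.
v=∞: 180730 > 0 and 160270 > 0  ⇒  (a,b)_∞ = +1.
v=11: a=11^-3·(≡10), b=11^1·(≡7) mod 11; (10|11)=-1, (7|11)=-1; (−1)^{-3·1·5}·(-1)^1·(-1)^-3 = -1.
v=53: a=53^3·(≡23), b=53^2·(≡32) mod 53; (23|53)=-1, (32|53)=-1; (−1)^{3·2·26}·(-1)^2·(-1)^3 = -1.
v=43: a=43^-2·(≡6), b=43^-2·(≡21) mod 43; (6|43)=+1, (21|43)=+1; (−1)^{-2·-2·21}·(+1)^-2·(+1)^-2 = +1.
v=2: v_2(a)=5, v_2(b)=9; units ≡ 5, 7 (mod 8); ε·ε+αω+βω = 0·1+5·0+9·1 ≡ 1  ⇒  (a,b)_2 = -1.
v=47: a=47^2·(≡11), b=47^1·(≡26) mod 47; (11|47)=-1, (26|47)=-1; (−1)^{2·1·23}·(-1)^1·(-1)^2 = -1.
v=13: a=13^-4·(≡4), b=13^-2·(≡8) mod 13; (4|13)=+1, (8|13)=-1; (−1)^{-4·-2·6}·(+1)^-2·(-1)^-4 = +1.
|Ram(180730, 160270)| = 4, even; anisotropic at {2, 11, 47, 53}.

[2, 11, 47, 53]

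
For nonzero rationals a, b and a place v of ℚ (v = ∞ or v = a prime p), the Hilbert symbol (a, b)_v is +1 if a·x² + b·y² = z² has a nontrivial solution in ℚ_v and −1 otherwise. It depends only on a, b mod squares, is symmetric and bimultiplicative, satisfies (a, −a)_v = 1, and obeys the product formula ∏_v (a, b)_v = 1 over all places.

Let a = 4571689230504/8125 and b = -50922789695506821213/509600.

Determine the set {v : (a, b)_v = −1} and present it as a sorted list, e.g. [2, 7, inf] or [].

(a, b) ≡ (539682, -1378) mod (ℚ^×)²; places V = {2, 3, 5, 7, 11, 13, 17, 37, 53, ∞}.
(a,b)_37: α=1, u≡6; β=2, v≡25 (mod 37); (6|37)=-1, (25|37)=+1; sign (−1)^0·-1^2·+1^1 = +1.
(a,b)_5: α=-4, u≡3; β=-2, v≡3 (mod 5); (3|5)=-1, (3|5)=-1; sign (−1)^0·-1^-2·-1^-4 = +1.
(a,b)_∞: sgn(539682)=+, sgn(-1378)=−, so +1.
(a,b)_3: α=5, u≡2; β=10, v≡2 (mod 3); (2|3)=-1, (2|3)=-1; sign (−1)^0·-1^10·-1^5 = -1.
(a,b)_2: α=3, β=-5; u≡1, v≡7 (mod 8); ε(u)ε(v)=0·1, αω(v)=3·0, βω(u)=-5·0; sum ≡ 0  ⇒  +1.
(a,b)_13: α=-1, u≡6; β=-1, v≡7 (mod 13); (6|13)=-1, (7|13)=-1; sign (−1)^0·-1^-1·-1^-1 = +1.
(a,b)_17: α=1, u≡14; β=2, v≡1 (mod 17); (14|17)=-1, (1|17)=+1; sign (−1)^0·-1^2·+1^1 = +1.
(a,b)_53: α=2, u≡38; β=3, v≡41 (mod 53); (38|53)=+1, (41|53)=-1; sign (−1)^0·+1^3·-1^2 = +1.
(a,b)_11: α=3, u≡6; β=4, v≡7 (mod 11); (6|11)=-1, (7|11)=-1; sign (−1)^0·-1^4·-1^3 = -1.
(a,b)_7: α=0, u≡5; β=-2, v≡1 (mod 7); (5|7)=-1, (1|7)=+1; sign (−1)^0·-1^-2·+1^0 = +1.
(539682, -1378 / ℚ) ramifies at {3, 11}: a division algebra.

[3, 11]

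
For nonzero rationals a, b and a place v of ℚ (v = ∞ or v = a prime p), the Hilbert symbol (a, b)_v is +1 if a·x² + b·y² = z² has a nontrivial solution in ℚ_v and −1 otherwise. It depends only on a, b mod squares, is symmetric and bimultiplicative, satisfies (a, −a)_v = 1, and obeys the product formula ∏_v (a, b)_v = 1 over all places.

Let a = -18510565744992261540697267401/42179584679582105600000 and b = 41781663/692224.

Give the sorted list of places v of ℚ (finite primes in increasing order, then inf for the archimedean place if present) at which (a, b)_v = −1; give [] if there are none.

[2, 3, 5, 37]

(a, b) ≡ (-3975465, 87) mod (ℚ^×)²; places V = {2, 3, 5, 7, 11, 13, 19, 23, 29, 37, ∞}.
(a,b)_13: α=-5, u≡7; β=-2, v≡1 (mod 13); (7|13)=-1, (1|13)=+1; sign (−1)^0·-1^-2·+1^-5 = +1.
(a,b)_19: α=3, u≡15; β=0, v≡7 (mod 19); (15|19)=-1, (7|19)=+1; sign (−1)^0·-1^0·+1^3 = +1.
(a,b)_2: α=-36, β=-12; u≡7, v≡7 (mod 8); ε(u)ε(v)=1·1, αω(v)=-36·0, βω(u)=-12·0; sum ≡ 1  ⇒  -1.
(a,b)_5: α=-5, u≡2; β=0, v≡2 (mod 5); (2|5)=-1, (2|5)=-1; sign (−1)^0·-1^0·-1^-5 = -1.
(a,b)_3: α=15, u≡2; β=5, v≡2 (mod 3); (2|3)=-1, (2|3)=-1; sign (−1)^1·-1^5·-1^15 = -1.
(a,b)_23: α=-2, u≡6; β=0, v≡13 (mod 23); (6|23)=+1, (13|23)=+1; sign (−1)^0·+1^0·+1^-2 = +1.
(a,b)_29: α=3, u≡19; β=1, v≡10 (mod 29); (19|29)=-1, (10|29)=-1; sign (−1)^0·-1^1·-1^3 = +1.
(a,b)_37: α=1, u≡12; β=0, v≡20 (mod 37); (12|37)=+1, (20|37)=-1; sign (−1)^0·+1^0·-1^1 = -1.
(a,b)_∞: sgn(-3975465)=−, sgn(87)=+, so +1.
(a,b)_7: α=6, u≡6; β=2, v≡3 (mod 7); (6|7)=-1, (3|7)=-1; sign (−1)^0·-1^2·-1^6 = +1.
(a,b)_11: α=6, u≡3; β=2, v≡7 (mod 11); (3|11)=+1, (7|11)=-1; sign (−1)^0·+1^2·-1^6 = +1.
|Ram(-3975465, 87)| = 4, even; anisotropic at {2, 3, 5, 37}.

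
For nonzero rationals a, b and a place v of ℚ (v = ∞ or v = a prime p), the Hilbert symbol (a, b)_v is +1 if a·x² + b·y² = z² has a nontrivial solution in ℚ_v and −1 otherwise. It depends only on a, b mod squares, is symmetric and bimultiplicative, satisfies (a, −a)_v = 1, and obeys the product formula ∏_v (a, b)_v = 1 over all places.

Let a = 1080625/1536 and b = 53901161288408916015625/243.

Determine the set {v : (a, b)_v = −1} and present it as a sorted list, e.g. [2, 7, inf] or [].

[7, 37]

Mod squares: a ≡ 10374, b ≡ 313131. Check v ∈ {∞, 2, 3, 5, 7, 13, 19, 31, 37}.
v=2: v_2(a)=-9, v_2(b)=0; units ≡ 3, 3 (mod 8); ε·ε+αω+βω = 1·1+-9·1+0·1 ≡ 0  ⇒  (a,b)_2 = +1.
v=3: a=3^-1·(≡2), b=3^-5·(≡1) mod 3; (2|3)=-1, (1|3)=+1; (−1)^{-1·-5·1}·(-1)^-5·(+1)^-1 = +1.
v=37: a=37^0·(≡6), b=37^1·(≡25) mod 37; (6|37)=-1, (25|37)=+1; (−1)^{0·1·18}·(-1)^1·(+1)^0 = -1.
v=5: a=5^4·(≡4), b=5^10·(≡1) mod 5; (4|5)=+1, (1|5)=+1; (−1)^{4·10·2}·(+1)^10·(+1)^4 = +1.
v=7: a=7^1·(≡6), b=7^5·(≡5) mod 7; (6|7)=-1, (5|7)=-1; (−1)^{1·5·3}·(-1)^5·(-1)^1 = -1.
v=∞: 10374 > 0 and 313131 > 0  ⇒  (a,b)_∞ = +1.
v=13: a=13^1·(≡8), b=13^3·(≡6) mod 13; (8|13)=-1, (6|13)=-1; (−1)^{1·3·6}·(-1)^3·(-1)^1 = +1.
v=31: a=31^0·(≡18), b=31^1·(≡12) mod 31; (18|31)=+1, (12|31)=-1; (−1)^{0·1·15}·(+1)^1·(-1)^0 = +1.
v=19: a=19^1·(≡10), b=19^4·(≡4) mod 19; (10|19)=-1, (4|19)=+1; (−1)^{1·4·9}·(-1)^4·(+1)^1 = +1.
|Ram(10374, 313131)| = 2, even; anisotropic at {7, 37}.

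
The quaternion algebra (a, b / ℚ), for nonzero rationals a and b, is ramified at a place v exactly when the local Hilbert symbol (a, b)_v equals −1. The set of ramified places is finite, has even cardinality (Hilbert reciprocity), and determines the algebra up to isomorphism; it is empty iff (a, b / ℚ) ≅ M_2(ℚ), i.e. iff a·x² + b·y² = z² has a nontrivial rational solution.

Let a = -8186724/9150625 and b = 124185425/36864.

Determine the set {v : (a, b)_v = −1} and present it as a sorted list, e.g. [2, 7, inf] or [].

[3, 13, 17, 19]

(a, b) ≡ (-4641, 29393) mod (ℚ^×)²; places V = {2, 3, 5, 7, 11, 13, 17, 19, ∞}.
(a,b)_13: α=1, u≡8; β=3, v≡3 (mod 13); (8|13)=-1, (3|13)=+1; sign (−1)^0·-1^3·+1^1 = -1.
(a,b)_5: α=-4, u≡1; β=2, v≡3 (mod 5); (1|5)=+1, (3|5)=-1; sign (−1)^0·+1^2·-1^-4 = +1.
(a,b)_3: α=3, u≡1; β=-2, v≡2 (mod 3); (1|3)=+1, (2|3)=-1; sign (−1)^0·+1^-2·-1^3 = -1.
(a,b)_17: α=1, u≡4; β=1, v≡5 (mod 17); (4|17)=+1, (5|17)=-1; sign (−1)^0·+1^1·-1^1 = -1.
(a,b)_11: α=-4, u≡9; β=0, v≡4 (mod 11); (9|11)=+1, (4|11)=+1; sign (−1)^0·+1^0·+1^-4 = +1.
(a,b)_∞: sgn(-4641)=−, sgn(29393)=+, so +1.
(a,b)_7: α=3, u≡2; β=1, v≡5 (mod 7); (2|7)=+1, (5|7)=-1; sign (−1)^1·+1^1·-1^3 = +1.
(a,b)_2: α=2, β=-12; u≡7, v≡1 (mod 8); ε(u)ε(v)=1·0, αω(v)=2·0, βω(u)=-12·0; sum ≡ 0  ⇒  +1.
(a,b)_19: α=0, u≡14; β=1, v≡14 (mod 19); (14|19)=-1, (14|19)=-1; sign (−1)^0·-1^1·-1^0 = -1.
(-4641, 29393 / ℚ) ramifies at {3, 13, 17, 19}: a division algebra.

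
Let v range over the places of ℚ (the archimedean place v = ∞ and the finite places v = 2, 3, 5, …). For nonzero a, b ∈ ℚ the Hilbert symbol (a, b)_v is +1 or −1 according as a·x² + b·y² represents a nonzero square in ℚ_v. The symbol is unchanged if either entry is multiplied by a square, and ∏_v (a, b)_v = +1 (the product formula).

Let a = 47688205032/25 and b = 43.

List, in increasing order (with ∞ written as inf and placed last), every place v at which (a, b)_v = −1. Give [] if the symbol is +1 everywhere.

Mod squares: a ≡ 870922, b ≡ 43. Check v ∈ {∞, 2, 3, 5, 13, 19, 41, 43}.
v=3: a=3^4·(≡1), b=3^0·(≡1) mod 3; (1|3)=+1, (1|3)=+1; (−1)^{4·0·1}·(+1)^0·(+1)^4 = +1.
v=∞: 870922 > 0 and 43 > 0  ⇒  (a,b)_∞ = +1.
v=13: a=13^3·(≡5), b=13^0·(≡4) mod 13; (5|13)=-1, (4|13)=+1; (−1)^{3·0·6}·(-1)^0·(+1)^3 = +1.
v=5: a=5^-2·(≡2), b=5^0·(≡3) mod 5; (2|5)=-1, (3|5)=-1; (−1)^{-2·0·2}·(-1)^0·(-1)^-2 = +1.
v=43: a=43^1·(≡11), b=43^1·(≡1) mod 43; (11|43)=+1, (1|43)=+1; (−1)^{1·1·21}·(+1)^1·(+1)^1 = -1.
v=41: a=41^1·(≡5), b=41^0·(≡2) mod 41; (5|41)=+1, (2|41)=+1; (−1)^{1·0·20}·(+1)^0·(+1)^1 = +1.
v=2: v_2(a)=3, v_2(b)=0; units ≡ 5, 3 (mod 8); ε·ε+αω+βω = 0·1+3·1+0·1 ≡ 1  ⇒  (a,b)_2 = -1.
v=19: a=19^1·(≡3), b=19^0·(≡5) mod 19; (3|19)=-1, (5|19)=+1; (−1)^{1·0·9}·(-1)^0·(+1)^1 = +1.
(870922, 43 / ℚ) ramifies at {2, 43}: a division algebra.

[2, 43]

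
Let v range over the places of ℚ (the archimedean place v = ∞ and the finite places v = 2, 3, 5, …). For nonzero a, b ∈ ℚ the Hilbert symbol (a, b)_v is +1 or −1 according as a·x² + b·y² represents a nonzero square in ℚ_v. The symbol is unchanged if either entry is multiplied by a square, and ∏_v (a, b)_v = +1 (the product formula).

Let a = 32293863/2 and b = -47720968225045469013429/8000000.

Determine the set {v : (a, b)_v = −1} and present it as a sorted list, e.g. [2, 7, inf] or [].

(a, b) ≡ (13566, -4522) mod (ℚ^×)²; places V = {2, 3, 5, 7, 11, 17, 19, 23, ∞}.
(a,b)_∞: sgn(13566)=+, sgn(-4522)=−, so +1.
(a,b)_23: α=2, u≡14; β=4, v≡1 (mod 23); (14|23)=-1, (1|23)=+1; sign (−1)^0·-1^4·+1^2 = +1.
(a,b)_11: α=0, u≡4; β=2, v≡10 (mod 11); (4|11)=+1, (10|11)=-1; sign (−1)^0·+1^2·-1^0 = +1.
(a,b)_2: α=-1, β=-9; u≡7, v≡3 (mod 8); ε(u)ε(v)=1·1, αω(v)=-1·1, βω(u)=-9·0; sum ≡ 0  ⇒  +1.
(a,b)_19: α=1, u≡16; β=5, v≡9 (mod 19); (16|19)=+1, (9|19)=+1; sign (−1)^1·+1^5·+1^1 = -1.
(a,b)_3: α=3, u≡1; β=14, v≡2 (mod 3); (1|3)=+1, (2|3)=-1; sign (−1)^0·+1^14·-1^3 = -1.
(a,b)_17: α=1, u≡4; β=1, v≡5 (mod 17); (4|17)=+1, (5|17)=-1; sign (−1)^0·+1^1·-1^1 = -1.
(a,b)_7: α=1, u≡5; β=1, v≡5 (mod 7); (5|7)=-1, (5|7)=-1; sign (−1)^1·-1^1·-1^1 = -1.
(a,b)_5: α=0, u≡4; β=-6, v≡3 (mod 5); (4|5)=+1, (3|5)=-1; sign (−1)^0·+1^-6·-1^0 = +1.
(13566, -4522 / ℚ) ramifies at {3, 7, 17, 19}: a division algebra.

[3, 7, 17, 19]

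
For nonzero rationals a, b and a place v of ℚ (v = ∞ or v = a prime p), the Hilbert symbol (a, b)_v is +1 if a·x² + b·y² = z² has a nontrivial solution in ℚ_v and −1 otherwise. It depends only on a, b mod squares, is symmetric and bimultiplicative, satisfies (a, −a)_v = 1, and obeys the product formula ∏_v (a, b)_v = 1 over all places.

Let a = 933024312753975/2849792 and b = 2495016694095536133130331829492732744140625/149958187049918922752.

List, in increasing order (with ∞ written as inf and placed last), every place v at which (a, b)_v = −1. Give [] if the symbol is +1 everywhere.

[13, 17]

Mod squares: a ≡ 362412817, b ≡ 16031. Check v ∈ {∞, 2, 3, 5, 7, 11, 13, 17, 19, 23, 37, 41, 47}.
v=17: a=17^1·(≡14), b=17^3·(≡13) mod 17; (14|17)=-1, (13|17)=+1; (−1)^{1·3·8}·(-1)^3·(+1)^1 = -1.
v=11: a=11^-2·(≡2), b=11^-4·(≡5) mod 11; (2|11)=-1, (5|11)=+1; (−1)^{-2·-4·5}·(-1)^-4·(+1)^-2 = +1.
v=∞: 362412817 > 0 and 16031 > 0  ⇒  (a,b)_∞ = +1.
v=5: a=5^2·(≡2), b=5^10·(≡4) mod 5; (2|5)=-1, (4|5)=+1; (−1)^{2·10·2}·(-1)^10·(+1)^2 = +1.
v=37: a=37^1·(≡22), b=37^2·(≡36) mod 37; (22|37)=-1, (36|37)=+1; (−1)^{1·2·18}·(-1)^2·(+1)^1 = +1.
v=7: a=7^0·(≡1), b=7^-2·(≡2) mod 7; (1|7)=+1, (2|7)=+1; (−1)^{0·-2·3}·(+1)^-2·(+1)^0 = +1.
v=41: a=41^1·(≡26), b=41^3·(≡22) mod 41; (26|41)=-1, (22|41)=-1; (−1)^{1·3·20}·(-1)^3·(-1)^1 = +1.
v=3: a=3^8·(≡1), b=3^22·(≡2) mod 3; (1|3)=+1, (2|3)=-1; (−1)^{8·22·1}·(+1)^22·(-1)^8 = +1.
v=19: a=19^2·(≡2), b=19^6·(≡18) mod 19; (2|19)=-1, (18|19)=-1; (−1)^{2·6·9}·(-1)^6·(-1)^2 = +1.
v=23: a=23^-1·(≡1), b=23^-3·(≡7) mod 23; (1|23)=+1, (7|23)=-1; (−1)^{-1·-3·11}·(+1)^-3·(-1)^-1 = +1.
v=2: v_2(a)=-10, v_2(b)=-34; units ≡ 1, 7 (mod 8); ε·ε+αω+βω = 0·1+-10·0+-34·0 ≡ 0  ⇒  (a,b)_2 = +1.
v=13: a=13^1·(≡8), b=13^2·(≡8) mod 13; (8|13)=-1, (8|13)=-1; (−1)^{1·2·6}·(-1)^2·(-1)^1 = -1.
v=47: a=47^1·(≡19), b=47^2·(≡17) mod 47; (19|47)=-1, (17|47)=+1; (−1)^{1·2·23}·(-1)^2·(+1)^1 = +1.
(362412817, 16031 / ℚ) ramifies at {13, 17}: a division algebra.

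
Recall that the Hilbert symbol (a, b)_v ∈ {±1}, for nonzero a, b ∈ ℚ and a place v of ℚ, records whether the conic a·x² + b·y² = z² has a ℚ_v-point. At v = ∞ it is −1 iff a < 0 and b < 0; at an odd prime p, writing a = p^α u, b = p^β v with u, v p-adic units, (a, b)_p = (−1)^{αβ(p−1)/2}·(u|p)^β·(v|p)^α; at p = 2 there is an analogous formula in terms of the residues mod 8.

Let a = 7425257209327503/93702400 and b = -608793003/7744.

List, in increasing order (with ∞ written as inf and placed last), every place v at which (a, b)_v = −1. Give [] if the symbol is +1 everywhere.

Mod squares: a ≡ 7, b ≡ -17043. Check v ∈ {∞, 2, 3, 5, 7, 11, 13, 19, 23}.
v=13: a=13^4·(≡7), b=13^1·(≡8) mod 13; (7|13)=-1, (8|13)=-1; (−1)^{4·1·6}·(-1)^1·(-1)^4 = -1.
v=19: a=19^2·(≡1), b=19^1·(≡10) mod 19; (1|19)=+1, (10|19)=-1; (−1)^{2·1·9}·(+1)^1·(-1)^2 = +1.
v=2: v_2(a)=-8, v_2(b)=-6; units ≡ 7, 5 (mod 8); ε·ε+αω+βω = 1·0+-8·1+-6·0 ≡ 0  ⇒  (a,b)_2 = +1.
v=3: a=3^4·(≡1), b=3^7·(≡1) mod 3; (1|3)=+1, (1|3)=+1; (−1)^{4·7·1}·(+1)^7·(+1)^4 = +1.
v=∞: 7 > 0 and -17043 < 0  ⇒  (a,b)_∞ = +1.
v=7: a=7^5·(≡1), b=7^2·(≡1) mod 7; (1|7)=+1, (1|7)=+1; (−1)^{5·2·3}·(+1)^2·(+1)^5 = +1.
v=5: a=5^-2·(≡3), b=5^0·(≡3) mod 5; (3|5)=-1, (3|5)=-1; (−1)^{-2·0·2}·(-1)^0·(-1)^-2 = +1.
v=11: a=11^-4·(≡2), b=11^-2·(≡8) mod 11; (2|11)=-1, (8|11)=-1; (−1)^{-4·-2·5}·(-1)^-2·(-1)^-4 = +1.
v=23: a=23^2·(≡19), b=23^1·(≡8) mod 23; (19|23)=-1, (8|23)=+1; (−1)^{2·1·11}·(-1)^1·(+1)^2 = -1.
Ram(7, -17043) = {13, 23}; no ℚ_13-point on the conic.

[13, 23]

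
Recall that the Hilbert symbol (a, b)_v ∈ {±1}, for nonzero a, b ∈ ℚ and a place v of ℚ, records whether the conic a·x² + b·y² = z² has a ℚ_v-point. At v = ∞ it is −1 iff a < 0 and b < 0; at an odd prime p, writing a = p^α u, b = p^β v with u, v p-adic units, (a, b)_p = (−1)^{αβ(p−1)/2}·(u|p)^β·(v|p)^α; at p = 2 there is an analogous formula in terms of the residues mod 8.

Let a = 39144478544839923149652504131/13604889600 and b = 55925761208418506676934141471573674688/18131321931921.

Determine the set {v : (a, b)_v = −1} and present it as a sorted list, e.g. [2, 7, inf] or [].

Mod squares: a ≡ 46139, b ≡ 410498683. Check v ∈ {∞, 2, 3, 5, 7, 11, 19, 29, 31, 37, 41, 43, 59}.
v=41: a=41^2·(≡6), b=41^3·(≡18) mod 41; (6|41)=-1, (18|41)=+1; (−1)^{2·3·20}·(-1)^3·(+1)^2 = -1.
v=59: a=59^0·(≡21), b=59^-2·(≡40) mod 59; (21|59)=+1, (40|59)=-1; (−1)^{0·-2·29}·(+1)^-2·(-1)^0 = +1.
v=11: a=11^2·(≡5), b=11^-2·(≡3) mod 11; (5|11)=+1, (3|11)=+1; (−1)^{2·-2·5}·(+1)^-2·(+1)^2 = +1.
v=∞: 46139 > 0 and 410498683 > 0  ⇒  (a,b)_∞ = +1.
v=37: a=37^1·(≡7), b=37^1·(≡19) mod 37; (7|37)=+1, (19|37)=-1; (−1)^{1·1·18}·(+1)^1·(-1)^1 = -1.
v=19: a=19^4·(≡5), b=19^6·(≡11) mod 19; (5|19)=+1, (11|19)=+1; (−1)^{4·6·9}·(+1)^6·(+1)^4 = +1.
v=43: a=43^1·(≡16), b=43^1·(≡5) mod 43; (16|43)=+1, (5|43)=-1; (−1)^{1·1·21}·(+1)^1·(-1)^1 = +1.
v=31: a=31^4·(≡27), b=31^5·(≡17) mod 31; (27|31)=-1, (17|31)=-1; (−1)^{4·5·15}·(-1)^5·(-1)^4 = -1.
v=2: v_2(a)=-10, v_2(b)=6; units ≡ 3, 3 (mod 8); ε·ε+αω+βω = 1·1+-10·1+6·1 ≡ 1  ⇒  (a,b)_2 = -1.
v=7: a=7^2·(≡4), b=7^3·(≡2) mod 7; (4|7)=+1, (2|7)=+1; (−1)^{2·3·3}·(+1)^3·(+1)^2 = +1.
v=29: a=29^5·(≡4), b=29^7·(≡24) mod 29; (4|29)=+1, (24|29)=+1; (−1)^{5·7·14}·(+1)^7·(+1)^5 = +1.
v=5: a=5^-2·(≡4), b=5^0·(≡3) mod 5; (4|5)=+1, (3|5)=-1; (−1)^{-2·0·2}·(+1)^0·(-1)^-2 = +1.
v=3: a=3^-12·(≡2), b=3^-16·(≡1) mod 3; (2|3)=-1, (1|3)=+1; (−1)^{-12·-16·1}·(-1)^-16·(+1)^-12 = +1.
Ram(46139, 410498683) = {2, 31, 37, 41}; no ℚ_2-point on the conic.

[2, 31, 37, 41]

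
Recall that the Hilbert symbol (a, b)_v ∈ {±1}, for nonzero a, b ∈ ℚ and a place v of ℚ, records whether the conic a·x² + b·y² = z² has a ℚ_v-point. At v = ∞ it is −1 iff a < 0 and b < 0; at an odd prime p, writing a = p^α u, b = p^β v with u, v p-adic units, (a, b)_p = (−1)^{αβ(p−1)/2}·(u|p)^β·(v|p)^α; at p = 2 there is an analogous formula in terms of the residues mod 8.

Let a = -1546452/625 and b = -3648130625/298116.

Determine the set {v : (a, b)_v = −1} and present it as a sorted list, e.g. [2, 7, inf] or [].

[2, 19, 23, 37, 43, inf]

Mod squares: a ≡ -4773, b ≡ -16169. Check v ∈ {∞, 2, 3, 5, 7, 13, 19, 23, 37, 43}.
v=5: a=5^-4·(≡3), b=5^4·(≡1) mod 5; (3|5)=-1, (1|5)=+1; (−1)^{-4·4·2}·(-1)^4·(+1)^-4 = +1.
v=37: a=37^1·(≡15), b=37^1·(≡36) mod 37; (15|37)=-1, (36|37)=+1; (−1)^{1·1·18}·(-1)^1·(+1)^1 = -1.
v=23: a=23^0·(≡17), b=23^1·(≡5) mod 23; (17|23)=-1, (5|23)=-1; (−1)^{0·1·11}·(-1)^1·(-1)^0 = -1.
v=19: a=19^0·(≡2), b=19^3·(≡5) mod 19; (2|19)=-1, (5|19)=+1; (−1)^{0·3·9}·(-1)^3·(+1)^0 = -1.
v=3: a=3^5·(≡2), b=3^-2·(≡1) mod 3; (2|3)=-1, (1|3)=+1; (−1)^{5·-2·1}·(-1)^-2·(+1)^5 = +1.
v=2: v_2(a)=2, v_2(b)=-2; units ≡ 3, 7 (mod 8); ε·ε+αω+βω = 1·1+2·0+-2·1 ≡ 1  ⇒  (a,b)_2 = -1.
v=7: a=7^0·(≡1), b=7^-2·(≡1) mod 7; (1|7)=+1, (1|7)=+1; (−1)^{0·-2·3}·(+1)^-2·(+1)^0 = +1.
v=∞: -4773 < 0 and -16169 < 0  ⇒  (a,b)_∞ = -1.
v=43: a=43^1·(≡18), b=43^0·(≡30) mod 43; (18|43)=-1, (30|43)=-1; (−1)^{1·0·21}·(-1)^0·(-1)^1 = -1.
v=13: a=13^0·(≡2), b=13^-2·(≡12) mod 13; (2|13)=-1, (12|13)=+1; (−1)^{0·-2·6}·(-1)^-2·(+1)^0 = +1.
|Ram(-4773, -16169)| = 6, even; anisotropic at {2, 19, 23, 37, 43, ∞}.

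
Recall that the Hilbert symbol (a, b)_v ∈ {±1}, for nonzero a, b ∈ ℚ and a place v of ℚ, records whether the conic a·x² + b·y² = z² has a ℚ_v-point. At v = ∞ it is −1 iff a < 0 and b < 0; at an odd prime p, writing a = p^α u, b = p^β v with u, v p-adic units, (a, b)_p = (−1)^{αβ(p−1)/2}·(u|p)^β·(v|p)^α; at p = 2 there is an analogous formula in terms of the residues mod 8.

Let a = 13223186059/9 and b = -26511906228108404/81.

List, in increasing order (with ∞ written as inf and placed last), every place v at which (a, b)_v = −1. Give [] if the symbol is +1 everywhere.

[2, 19, 23, 37]

Mod squares: a ≡ 19, b ≡ -26381. Check v ∈ {∞, 2, 3, 19, 23, 31, 37}.
v=31: a=31^2·(≡28), b=31^3·(≡24) mod 31; (28|31)=+1, (24|31)=-1; (−1)^{2·3·15}·(+1)^3·(-1)^2 = +1.
v=37: a=37^2·(≡22), b=37^3·(≡21) mod 37; (22|37)=-1, (21|37)=+1; (−1)^{2·3·18}·(-1)^3·(+1)^2 = -1.
v=23: a=23^2·(≡19), b=23^3·(≡6) mod 23; (19|23)=-1, (6|23)=+1; (−1)^{2·3·11}·(-1)^3·(+1)^2 = -1.
v=19: a=19^1·(≡9), b=19^2·(≡2) mod 19; (9|19)=+1, (2|19)=-1; (−1)^{1·2·9}·(+1)^2·(-1)^1 = -1.
v=∞: 19 > 0 and -26381 < 0  ⇒  (a,b)_∞ = +1.
v=2: v_2(a)=0, v_2(b)=2; units ≡ 3, 3 (mod 8); ε·ε+αω+βω = 1·1+0·1+2·1 ≡ 1  ⇒  (a,b)_2 = -1.
v=3: a=3^-2·(≡1), b=3^-4·(≡1) mod 3; (1|3)=+1, (1|3)=+1; (−1)^{-2·-4·1}·(+1)^-4·(+1)^-2 = +1.
(19, -26381 / ℚ) ramifies at {2, 19, 23, 37}: a division algebra.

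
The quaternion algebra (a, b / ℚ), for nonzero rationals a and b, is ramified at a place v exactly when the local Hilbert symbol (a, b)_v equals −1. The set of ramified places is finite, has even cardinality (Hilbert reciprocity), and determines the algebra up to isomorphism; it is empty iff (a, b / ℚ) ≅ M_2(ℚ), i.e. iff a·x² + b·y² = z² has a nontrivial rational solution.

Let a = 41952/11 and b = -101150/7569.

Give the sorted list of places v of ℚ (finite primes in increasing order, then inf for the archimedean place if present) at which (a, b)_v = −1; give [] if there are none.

[2, 11]

Mod squares: a ≡ 28842, b ≡ -14. Check v ∈ {∞, 2, 3, 5, 7, 11, 17, 19, 23, 29}.
v=3: a=3^1·(≡2), b=3^-2·(≡1) mod 3; (2|3)=-1, (1|3)=+1; (−1)^{1·-2·1}·(-1)^-2·(+1)^1 = +1.
v=∞: 28842 > 0 and -14 < 0  ⇒  (a,b)_∞ = +1.
v=11: a=11^-1·(≡9), b=11^0·(≡6) mod 11; (9|11)=+1, (6|11)=-1; (−1)^{-1·0·5}·(+1)^0·(-1)^-1 = -1.
v=19: a=19^1·(≡9), b=19^0·(≡9) mod 19; (9|19)=+1, (9|19)=+1; (−1)^{1·0·9}·(+1)^0·(+1)^1 = +1.
v=23: a=23^1·(≡9), b=23^0·(≡2) mod 23; (9|23)=+1, (2|23)=+1; (−1)^{1·0·11}·(+1)^0·(+1)^1 = +1.
v=17: a=17^0·(≡12), b=17^2·(≡6) mod 17; (12|17)=-1, (6|17)=-1; (−1)^{0·2·8}·(-1)^2·(-1)^0 = +1.
v=2: v_2(a)=5, v_2(b)=1; units ≡ 5, 1 (mod 8); ε·ε+αω+βω = 0·0+5·0+1·1 ≡ 1  ⇒  (a,b)_2 = -1.
v=29: a=29^0·(≡28), b=29^-2·(≡26) mod 29; (28|29)=+1, (26|29)=-1; (−1)^{0·-2·14}·(+1)^-2·(-1)^0 = +1.
v=7: a=7^0·(≡2), b=7^1·(≡6) mod 7; (2|7)=+1, (6|7)=-1; (−1)^{0·1·3}·(+1)^1·(-1)^0 = +1.
v=5: a=5^0·(≡2), b=5^2·(≡1) mod 5; (2|5)=-1, (1|5)=+1; (−1)^{0·2·2}·(-1)^2·(+1)^0 = +1.
Ram(28842, -14) = {2, 11}; no ℚ_2-point on the conic.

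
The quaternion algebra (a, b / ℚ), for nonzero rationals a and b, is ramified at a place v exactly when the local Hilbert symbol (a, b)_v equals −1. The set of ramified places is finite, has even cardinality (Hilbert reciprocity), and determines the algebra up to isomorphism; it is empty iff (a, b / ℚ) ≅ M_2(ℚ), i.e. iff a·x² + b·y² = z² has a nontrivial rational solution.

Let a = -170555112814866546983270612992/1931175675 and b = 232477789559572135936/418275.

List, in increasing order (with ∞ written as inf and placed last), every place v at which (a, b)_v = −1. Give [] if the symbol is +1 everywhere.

(a, b) ≡ (-36366, 81719) mod (ℚ^×)²; places V = {2, 3, 5, 7, 11, 13, 17, 19, 23, 29, 37, ∞}.
(a,b)_13: α=-2, u≡6; β=-2, v≡9 (mod 13); (6|13)=-1, (9|13)=+1; sign (−1)^0·-1^-2·+1^-2 = +1.
(a,b)_∞: sgn(-36366)=−, sgn(81719)=+, so +1.
(a,b)_29: α=3, u≡9; β=2, v≡11 (mod 29); (9|29)=+1, (11|29)=-1; sign (−1)^0·+1^2·-1^3 = -1.
(a,b)_7: α=6, u≡3; β=2, v≡4 (mod 7); (3|7)=-1, (4|7)=+1; sign (−1)^0·-1^2·+1^6 = +1.
(a,b)_17: α=2, u≡11; β=1, v≡8 (mod 17); (11|17)=-1, (8|17)=+1; sign (−1)^0·-1^1·+1^2 = -1.
(a,b)_2: α=29, β=20; u≡1, v≡7 (mod 8); ε(u)ε(v)=0·1, αω(v)=29·0, βω(u)=20·0; sum ≡ 0  ⇒  +1.
(a,b)_19: α=-1, u≡9; β=1, v≡4 (mod 19); (9|19)=+1, (4|19)=+1; sign (−1)^1·+1^1·+1^-1 = -1.
(a,b)_11: α=-1, u≡1; β=-1, v≡3 (mod 11); (1|11)=+1, (3|11)=+1; sign (−1)^1·+1^-1·+1^-1 = -1.
(a,b)_37: α=2, u≡20; β=2, v≡6 (mod 37); (20|37)=-1, (6|37)=-1; sign (−1)^0·-1^2·-1^2 = +1.
(a,b)_5: α=-2, u≡4; β=-2, v≡1 (mod 5); (4|5)=+1, (1|5)=+1; sign (−1)^0·+1^-2·+1^-2 = +1.
(a,b)_23: α=4, u≡15; β=3, v≡7 (mod 23); (15|23)=-1, (7|23)=-1; sign (−1)^0·-1^3·-1^4 = -1.
(a,b)_3: α=-7, u≡1; β=-2, v≡2 (mod 3); (1|3)=+1, (2|3)=-1; sign (−1)^0·+1^-2·-1^-7 = -1.
|Ram(-36366, 81719)| = 6, even; anisotropic at {3, 11, 17, 19, 23, 29}.

[3, 11, 17, 19, 23, 29]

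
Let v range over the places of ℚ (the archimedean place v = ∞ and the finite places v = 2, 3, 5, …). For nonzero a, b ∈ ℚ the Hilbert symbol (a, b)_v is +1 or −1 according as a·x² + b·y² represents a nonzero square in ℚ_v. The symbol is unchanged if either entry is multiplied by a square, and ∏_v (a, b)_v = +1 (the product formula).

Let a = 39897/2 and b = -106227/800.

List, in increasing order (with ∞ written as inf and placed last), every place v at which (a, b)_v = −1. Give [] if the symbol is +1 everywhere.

Mod squares: a ≡ 8866, b ≡ -23606. Check v ∈ {∞, 2, 3, 5, 11, 13, 29, 31, 37}.
v=5: a=5^0·(≡1), b=5^-2·(≡4) mod 5; (1|5)=+1, (4|5)=+1; (−1)^{0·-2·2}·(+1)^-2·(+1)^0 = +1.
v=11: a=11^1·(≡4), b=11^1·(≡7) mod 11; (4|11)=+1, (7|11)=-1; (−1)^{1·1·5}·(+1)^1·(-1)^1 = +1.
v=2: v_2(a)=-1, v_2(b)=-5; units ≡ 1, 5 (mod 8); ε·ε+αω+βω = 0·0+-1·1+-5·0 ≡ 1  ⇒  (a,b)_2 = -1.
v=3: a=3^2·(≡1), b=3^2·(≡1) mod 3; (1|3)=+1, (1|3)=+1; (−1)^{2·2·1}·(+1)^2·(+1)^2 = +1.
v=29: a=29^0·(≡11), b=29^1·(≡8) mod 29; (11|29)=-1, (8|29)=-1; (−1)^{0·1·14}·(-1)^1·(-1)^0 = -1.
v=31: a=31^1·(≡8), b=31^0·(≡19) mod 31; (8|31)=+1, (19|31)=+1; (−1)^{1·0·15}·(+1)^0·(+1)^1 = +1.
v=37: a=37^0·(≡24), b=37^1·(≡28) mod 37; (24|37)=-1, (28|37)=+1; (−1)^{0·1·18}·(-1)^1·(+1)^0 = -1.
v=13: a=13^1·(≡7), b=13^0·(≡5) mod 13; (7|13)=-1, (5|13)=-1; (−1)^{1·0·6}·(-1)^0·(-1)^1 = -1.
v=∞: 8866 > 0 and -23606 < 0  ⇒  (a,b)_∞ = +1.
|Ram(8866, -23606)| = 4, even; anisotropic at {2, 13, 29, 37}.

[2, 13, 29, 37]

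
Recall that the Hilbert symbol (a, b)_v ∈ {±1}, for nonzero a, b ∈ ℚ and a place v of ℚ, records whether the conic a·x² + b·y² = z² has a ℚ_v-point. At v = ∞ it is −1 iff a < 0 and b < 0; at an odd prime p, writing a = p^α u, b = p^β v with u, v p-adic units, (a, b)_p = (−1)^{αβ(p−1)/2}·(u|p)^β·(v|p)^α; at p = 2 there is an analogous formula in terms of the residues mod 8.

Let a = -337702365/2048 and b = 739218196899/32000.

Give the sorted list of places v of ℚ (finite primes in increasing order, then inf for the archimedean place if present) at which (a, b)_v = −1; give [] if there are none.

[2, 3, 7, 11, 13, 17]

(a, b) ≡ (-170170, 255) mod (ℚ^×)²; places V = {2, 3, 5, 7, 11, 13, 17, ∞}.
(a,b)_7: α=3, u≡4; β=6, v≡3 (mod 7); (4|7)=+1, (3|7)=-1; sign (−1)^0·+1^6·-1^3 = -1.
(a,b)_∞: sgn(-170170)=−, sgn(255)=+, so +1.
(a,b)_2: α=-11, β=-8; u≡3, v≡7 (mod 8); ε(u)ε(v)=1·1, αω(v)=-11·0, βω(u)=-8·1; sum ≡ 1  ⇒  -1.
(a,b)_3: α=4, u≡2; β=7, v≡1 (mod 3); (2|3)=-1, (1|3)=+1; sign (−1)^0·-1^7·+1^4 = -1.
(a,b)_13: α=1, u≡4; β=2, v≡2 (mod 13); (4|13)=+1, (2|13)=-1; sign (−1)^0·+1^2·-1^1 = -1.
(a,b)_11: α=1, u≡2; β=0, v≡6 (mod 11); (2|11)=-1, (6|11)=-1; sign (−1)^0·-1^0·-1^1 = -1.
(a,b)_5: α=1, u≡4; β=-3, v≡4 (mod 5); (4|5)=+1, (4|5)=+1; sign (−1)^0·+1^-3·+1^1 = +1.
(a,b)_17: α=1, u≡10; β=1, v≡9 (mod 17); (10|17)=-1, (9|17)=+1; sign (−1)^0·-1^1·+1^1 = -1.
(-170170, 255 / ℚ) ramifies at {2, 3, 7, 11, 13, 17}: a division algebra.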